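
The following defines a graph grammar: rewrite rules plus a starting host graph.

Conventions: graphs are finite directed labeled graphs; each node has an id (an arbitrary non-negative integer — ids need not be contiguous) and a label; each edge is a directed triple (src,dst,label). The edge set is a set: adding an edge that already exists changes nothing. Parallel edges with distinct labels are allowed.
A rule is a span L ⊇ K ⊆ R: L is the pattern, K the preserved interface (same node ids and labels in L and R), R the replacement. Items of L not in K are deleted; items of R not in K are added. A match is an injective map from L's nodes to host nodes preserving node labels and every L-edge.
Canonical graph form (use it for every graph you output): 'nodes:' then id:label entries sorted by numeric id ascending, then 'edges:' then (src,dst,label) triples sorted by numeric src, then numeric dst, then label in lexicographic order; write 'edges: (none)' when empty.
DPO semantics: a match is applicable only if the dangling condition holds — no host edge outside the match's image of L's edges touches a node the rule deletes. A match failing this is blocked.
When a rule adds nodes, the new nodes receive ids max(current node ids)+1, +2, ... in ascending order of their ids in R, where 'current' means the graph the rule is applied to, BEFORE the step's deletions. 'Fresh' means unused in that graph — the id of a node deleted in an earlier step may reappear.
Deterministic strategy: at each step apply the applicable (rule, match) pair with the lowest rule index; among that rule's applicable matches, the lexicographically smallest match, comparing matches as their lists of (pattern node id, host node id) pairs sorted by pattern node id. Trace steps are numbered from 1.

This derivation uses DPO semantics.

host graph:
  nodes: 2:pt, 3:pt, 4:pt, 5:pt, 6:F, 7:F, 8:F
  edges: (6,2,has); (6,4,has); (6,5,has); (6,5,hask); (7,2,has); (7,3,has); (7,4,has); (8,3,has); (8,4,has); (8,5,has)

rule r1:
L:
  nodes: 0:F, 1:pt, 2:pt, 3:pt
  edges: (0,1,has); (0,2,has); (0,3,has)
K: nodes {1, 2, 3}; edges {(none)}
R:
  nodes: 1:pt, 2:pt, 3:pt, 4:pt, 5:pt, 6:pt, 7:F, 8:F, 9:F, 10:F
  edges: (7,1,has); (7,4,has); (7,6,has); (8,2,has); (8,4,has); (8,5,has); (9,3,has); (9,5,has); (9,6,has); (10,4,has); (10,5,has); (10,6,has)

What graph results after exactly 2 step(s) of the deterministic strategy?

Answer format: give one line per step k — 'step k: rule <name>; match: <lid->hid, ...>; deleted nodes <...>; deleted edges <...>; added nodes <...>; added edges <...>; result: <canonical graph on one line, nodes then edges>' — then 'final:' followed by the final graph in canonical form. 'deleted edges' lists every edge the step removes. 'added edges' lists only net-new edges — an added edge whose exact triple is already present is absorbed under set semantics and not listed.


step 1: rule r1; match: 0->7, 1->2, 2->3, 3->4; deleted nodes 7; deleted edges (7,2,has); (7,3,has); (7,4,has); added nodes 9, 10, 11, 12, 13, 14, 15; added edges (12,2,has); (12,9,has); (12,11,has); (13,3,has); (13,9,has); (13,10,has); (14,4,has); (14,10,has); (14,11,has); (15,9,has); (15,10,has); (15,11,has); result: nodes: 2:pt, 3:pt, 4:pt, 5:pt, 6:F, 8:F, 9:pt, 10:pt, 11:pt, 12:F, 13:F, 14:F, 15:F edges: (6,2,has); (6,4,has); (6,5,has); (6,5,hask); (8,3,has); (8,4,has); (8,5,has); (12,2,has); (12,9,has); (12,11,has); (13,3,has); (13,9,has); (13,10,has); (14,4,has); (14,10,has); (14,11,has); (15,9,has); (15,10,has); (15,11,has)
step 2: rule r1; match: 0->8, 1->3, 2->4, 3->5; deleted nodes 8; deleted edges (8,3,has); (8,4,has); (8,5,has); added nodes 16, 17, 18, 19, 20, 21, 22; added edges (19,3,has); (19,16,has); (19,18,has); (20,4,has); (20,16,has); (20,17,has); (21,5,has); (21,17,has); (21,18,has); (22,16,has); (22,17,has); (22,18,has); result: nodes: 2:pt, 3:pt, 4:pt, 5:pt, 6:F, 9:pt, 10:pt, 11:pt, 12:F, 13:F, 14:F, 15:F, 16:pt, 17:pt, 18:pt, 19:F, 20:F, 21:F, 22:F edges: (6,2,has); (6,4,has); (6,5,has); (6,5,hask); (12,2,has); (12,9,has); (12,11,has); (13,3,has); (13,9,has); (13,10,has); (14,4,has); (14,10,has); (14,11,has); (15,9,has); (15,10,has); (15,11,has); (19,3,has); (19,16,has); (19,18,has); (20,4,has); (20,16,has); (20,17,has); (21,5,has); (21,17,has); (21,18,has); (22,16,has); (22,17,has); (22,18,has)
final:
nodes: 2:pt, 3:pt, 4:pt, 5:pt, 6:F, 9:pt, 10:pt, 11:pt, 12:F, 13:F, 14:F, 15:F, 16:pt, 17:pt, 18:pt, 19:F, 20:F, 21:F, 22:F
edges: (6,2,has); (6,4,has); (6,5,has); (6,5,hask); (12,2,has); (12,9,has); (12,11,has); (13,3,has); (13,9,has); (13,10,has); (14,4,has); (14,10,has); (14,11,has); (15,9,has); (15,10,has); (15,11,has); (19,3,has); (19,16,has); (19,18,has); (20,4,has); (20,16,has); (20,17,has); (21,5,has); (21,17,has); (21,18,has); (22,16,has); (22,17,has); (22,18,has)


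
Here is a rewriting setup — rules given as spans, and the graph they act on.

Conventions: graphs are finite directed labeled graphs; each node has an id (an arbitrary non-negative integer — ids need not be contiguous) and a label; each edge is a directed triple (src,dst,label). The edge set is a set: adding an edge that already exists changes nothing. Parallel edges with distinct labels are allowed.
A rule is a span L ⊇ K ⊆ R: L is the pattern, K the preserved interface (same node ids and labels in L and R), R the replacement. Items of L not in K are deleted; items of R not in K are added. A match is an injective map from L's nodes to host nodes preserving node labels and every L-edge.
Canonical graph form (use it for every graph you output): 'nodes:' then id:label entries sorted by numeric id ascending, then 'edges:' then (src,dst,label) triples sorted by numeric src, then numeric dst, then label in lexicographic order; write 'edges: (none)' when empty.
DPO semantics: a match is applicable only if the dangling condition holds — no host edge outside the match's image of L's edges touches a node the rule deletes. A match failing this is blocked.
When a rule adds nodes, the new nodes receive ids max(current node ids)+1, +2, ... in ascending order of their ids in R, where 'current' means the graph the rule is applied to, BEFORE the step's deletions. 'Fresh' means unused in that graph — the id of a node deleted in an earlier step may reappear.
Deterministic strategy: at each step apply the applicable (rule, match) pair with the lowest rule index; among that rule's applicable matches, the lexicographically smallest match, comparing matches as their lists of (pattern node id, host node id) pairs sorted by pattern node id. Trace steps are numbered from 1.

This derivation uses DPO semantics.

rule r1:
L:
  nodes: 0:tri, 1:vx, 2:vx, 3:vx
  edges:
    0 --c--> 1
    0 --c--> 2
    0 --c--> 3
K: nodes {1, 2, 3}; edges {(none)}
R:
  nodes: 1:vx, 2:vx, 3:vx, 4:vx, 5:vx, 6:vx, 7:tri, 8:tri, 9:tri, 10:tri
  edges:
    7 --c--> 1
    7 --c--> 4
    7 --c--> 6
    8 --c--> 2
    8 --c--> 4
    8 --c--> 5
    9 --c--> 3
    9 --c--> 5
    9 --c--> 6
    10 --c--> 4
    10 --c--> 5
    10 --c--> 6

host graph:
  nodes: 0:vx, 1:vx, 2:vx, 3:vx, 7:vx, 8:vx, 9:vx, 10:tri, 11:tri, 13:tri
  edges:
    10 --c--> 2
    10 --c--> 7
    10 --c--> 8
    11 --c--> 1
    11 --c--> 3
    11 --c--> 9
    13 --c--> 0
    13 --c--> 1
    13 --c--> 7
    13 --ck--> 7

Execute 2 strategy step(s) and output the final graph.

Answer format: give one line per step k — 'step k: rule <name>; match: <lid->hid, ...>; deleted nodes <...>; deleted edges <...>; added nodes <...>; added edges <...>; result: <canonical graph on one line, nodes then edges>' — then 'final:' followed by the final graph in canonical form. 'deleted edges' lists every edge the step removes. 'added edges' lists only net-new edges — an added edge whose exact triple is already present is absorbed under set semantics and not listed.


step 1: rule r1; match: 0->10, 1->2, 2->7, 3->8; deleted nodes 10; deleted edges (10,2,c); (10,7,c); (10,8,c); added nodes 14, 15, 16, 17, 18, 19, 20; added edges (17,2,c); (17,14,c); (17,16,c); (18,7,c); (18,14,c); (18,15,c); (19,8,c); (19,15,c); (19,16,c); (20,14,c); (20,15,c); (20,16,c); result: nodes: 0:vx, 1:vx, 2:vx, 3:vx, 7:vx, 8:vx, 9:vx, 11:tri, 13:tri, 14:vx, 15:vx, 16:vx, 17:tri, 18:tri, 19:tri, 20:tri edges: (11,1,c); (11,3,c); (11,9,c); (13,0,c); (13,1,c); (13,7,c); (13,7,ck); (17,2,c); (17,14,c); (17,16,c); (18,7,c); (18,14,c); (18,15,c); (19,8,c); (19,15,c); (19,16,c); (20,14,c); (20,15,c); (20,16,c)
step 2: rule r1; match: 0->11, 1->1, 2->3, 3->9; deleted nodes 11; deleted edges (11,1,c); (11,3,c); (11,9,c); added nodes 21, 22, 23, 24, 25, 26, 27; added edges (24,1,c); (24,21,c); (24,23,c); (25,3,c); (25,21,c); (25,22,c); (26,9,c); (26,22,c); (26,23,c); (27,21,c); (27,22,c); (27,23,c); result: nodes: 0:vx, 1:vx, 2:vx, 3:vx, 7:vx, 8:vx, 9:vx, 13:tri, 14:vx, 15:vx, 16:vx, 17:tri, 18:tri, 19:tri, 20:tri, 21:vx, 22:vx, 23:vx, 24:tri, 25:tri, 26:tri, 27:tri edges: (13,0,c); (13,1,c); (13,7,c); (13,7,ck); (17,2,c); (17,14,c); (17,16,c); (18,7,c); (18,14,c); (18,15,c); (19,8,c); (19,15,c); (19,16,c); (20,14,c); (20,15,c); (20,16,c); (24,1,c); (24,21,c); (24,23,c); (25,3,c); (25,21,c); (25,22,c); (26,9,c); (26,22,c); (26,23,c); (27,21,c); (27,22,c); (27,23,c)
final:
nodes: 0:vx, 1:vx, 2:vx, 3:vx, 7:vx, 8:vx, 9:vx, 13:tri, 14:vx, 15:vx, 16:vx, 17:tri, 18:tri, 19:tri, 20:tri, 21:vx, 22:vx, 23:vx, 24:tri, 25:tri, 26:tri, 27:tri
edges: (13,0,c); (13,1,c); (13,7,c); (13,7,ck); (17,2,c); (17,14,c); (17,16,c); (18,7,c); (18,14,c); (18,15,c); (19,8,c); (19,15,c); (19,16,c); (20,14,c); (20,15,c); (20,16,c); (24,1,c); (24,21,c); (24,23,c); (25,3,c); (25,21,c); (25,22,c); (26,9,c); (26,22,c); (26,23,c); (27,21,c); (27,22,c); (27,23,c)


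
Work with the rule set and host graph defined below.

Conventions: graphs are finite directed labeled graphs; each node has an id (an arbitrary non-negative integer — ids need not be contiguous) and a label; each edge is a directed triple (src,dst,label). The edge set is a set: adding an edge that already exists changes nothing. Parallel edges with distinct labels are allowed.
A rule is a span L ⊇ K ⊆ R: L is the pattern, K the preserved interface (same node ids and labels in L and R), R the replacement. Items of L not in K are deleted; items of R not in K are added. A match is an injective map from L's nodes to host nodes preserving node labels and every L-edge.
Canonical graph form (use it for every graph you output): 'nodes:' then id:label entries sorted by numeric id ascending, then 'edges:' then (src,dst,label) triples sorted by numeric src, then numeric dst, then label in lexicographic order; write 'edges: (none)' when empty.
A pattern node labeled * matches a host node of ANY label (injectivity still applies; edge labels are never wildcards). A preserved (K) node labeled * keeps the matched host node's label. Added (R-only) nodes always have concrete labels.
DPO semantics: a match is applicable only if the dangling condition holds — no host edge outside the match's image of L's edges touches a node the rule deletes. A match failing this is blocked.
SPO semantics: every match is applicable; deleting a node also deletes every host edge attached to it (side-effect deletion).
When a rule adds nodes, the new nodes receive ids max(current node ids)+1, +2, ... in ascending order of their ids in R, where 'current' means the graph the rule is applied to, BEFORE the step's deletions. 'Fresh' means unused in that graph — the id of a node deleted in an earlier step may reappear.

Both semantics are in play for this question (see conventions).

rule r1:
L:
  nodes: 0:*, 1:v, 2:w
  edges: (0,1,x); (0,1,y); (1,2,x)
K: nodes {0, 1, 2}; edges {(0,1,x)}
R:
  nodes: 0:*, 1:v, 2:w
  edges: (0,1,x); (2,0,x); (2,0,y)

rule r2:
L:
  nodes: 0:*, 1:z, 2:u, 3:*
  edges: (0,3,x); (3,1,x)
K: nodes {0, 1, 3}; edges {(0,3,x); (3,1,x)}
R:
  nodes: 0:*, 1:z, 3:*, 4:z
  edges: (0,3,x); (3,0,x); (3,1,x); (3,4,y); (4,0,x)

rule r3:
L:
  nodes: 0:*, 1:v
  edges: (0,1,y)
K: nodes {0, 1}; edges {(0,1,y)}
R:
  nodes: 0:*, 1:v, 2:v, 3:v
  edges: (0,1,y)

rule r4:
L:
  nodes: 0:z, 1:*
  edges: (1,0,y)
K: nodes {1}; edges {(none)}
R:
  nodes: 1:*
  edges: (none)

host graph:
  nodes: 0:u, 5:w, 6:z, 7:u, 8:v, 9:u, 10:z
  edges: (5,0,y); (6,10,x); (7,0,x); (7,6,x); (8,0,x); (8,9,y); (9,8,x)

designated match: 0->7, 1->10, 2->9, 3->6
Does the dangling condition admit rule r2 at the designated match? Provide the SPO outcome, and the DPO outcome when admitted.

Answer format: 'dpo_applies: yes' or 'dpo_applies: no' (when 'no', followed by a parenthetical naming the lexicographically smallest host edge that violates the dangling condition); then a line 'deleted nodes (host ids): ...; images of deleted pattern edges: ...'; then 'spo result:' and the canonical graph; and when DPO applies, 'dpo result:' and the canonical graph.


dpo_applies: no
(the rule deletes node 9, which keeps host edge (8,9,y) outside the match image — the dangling condition fails, DPO blocks; SPO proceeds and side-deletes such edges)
deleted nodes (host ids): 9; images of deleted pattern edges: (none)
spo result:
nodes: 0:u, 5:w, 6:z, 7:u, 8:v, 10:z, 11:z
edges: (5,0,y); (6,7,x); (6,10,x); (6,11,y); (7,0,x); (7,6,x); (8,0,x); (11,7,x)


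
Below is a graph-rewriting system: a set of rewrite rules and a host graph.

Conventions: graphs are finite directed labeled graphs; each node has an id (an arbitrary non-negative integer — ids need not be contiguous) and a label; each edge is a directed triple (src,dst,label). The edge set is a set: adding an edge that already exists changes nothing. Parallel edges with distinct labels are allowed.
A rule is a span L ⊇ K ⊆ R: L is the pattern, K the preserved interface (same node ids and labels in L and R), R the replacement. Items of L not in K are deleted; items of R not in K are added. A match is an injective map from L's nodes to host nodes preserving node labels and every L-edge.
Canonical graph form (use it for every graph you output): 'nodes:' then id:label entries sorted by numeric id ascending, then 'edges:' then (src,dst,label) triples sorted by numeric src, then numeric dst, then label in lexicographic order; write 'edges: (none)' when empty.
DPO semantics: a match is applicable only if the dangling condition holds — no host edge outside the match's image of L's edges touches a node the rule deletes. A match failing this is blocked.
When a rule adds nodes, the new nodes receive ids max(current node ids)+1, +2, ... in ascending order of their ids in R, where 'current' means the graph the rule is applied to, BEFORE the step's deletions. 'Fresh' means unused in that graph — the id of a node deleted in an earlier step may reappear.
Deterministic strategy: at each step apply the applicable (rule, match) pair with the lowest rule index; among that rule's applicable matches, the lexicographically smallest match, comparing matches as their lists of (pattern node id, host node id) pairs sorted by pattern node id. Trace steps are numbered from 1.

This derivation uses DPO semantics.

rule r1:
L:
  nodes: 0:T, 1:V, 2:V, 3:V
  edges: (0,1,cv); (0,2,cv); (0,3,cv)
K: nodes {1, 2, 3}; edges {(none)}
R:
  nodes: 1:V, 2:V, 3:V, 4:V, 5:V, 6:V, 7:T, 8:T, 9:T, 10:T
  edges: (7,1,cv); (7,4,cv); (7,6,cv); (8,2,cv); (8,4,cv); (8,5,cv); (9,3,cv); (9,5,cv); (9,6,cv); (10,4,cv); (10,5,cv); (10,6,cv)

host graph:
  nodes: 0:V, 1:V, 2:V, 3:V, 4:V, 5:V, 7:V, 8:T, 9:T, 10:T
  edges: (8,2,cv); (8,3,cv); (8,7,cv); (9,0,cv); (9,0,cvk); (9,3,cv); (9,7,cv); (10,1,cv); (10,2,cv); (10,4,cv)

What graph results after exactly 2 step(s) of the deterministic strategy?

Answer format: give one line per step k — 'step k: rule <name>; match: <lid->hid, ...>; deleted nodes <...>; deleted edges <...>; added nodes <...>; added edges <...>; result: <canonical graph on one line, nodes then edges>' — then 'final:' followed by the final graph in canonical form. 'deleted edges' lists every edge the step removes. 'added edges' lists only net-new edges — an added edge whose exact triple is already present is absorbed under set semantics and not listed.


step 1: rule r1; match: 0->8, 1->2, 2->3, 3->7; deleted nodes 8; deleted edges (8,2,cv); (8,3,cv); (8,7,cv); added nodes 11, 12, 13, 14, 15, 16, 17; added edges (14,2,cv); (14,11,cv); (14,13,cv); (15,3,cv); (15,11,cv); (15,12,cv); (16,7,cv); (16,12,cv); (16,13,cv); (17,11,cv); (17,12,cv); (17,13,cv); result: nodes: 0:V, 1:V, 2:V, 3:V, 4:V, 5:V, 7:V, 9:T, 10:T, 11:V, 12:V, 13:V, 14:T, 15:T, 16:T, 17:T edges: (9,0,cv); (9,0,cvk); (9,3,cv); (9,7,cv); (10,1,cv); (10,2,cv); (10,4,cv); (14,2,cv); (14,11,cv); (14,13,cv); (15,3,cv); (15,11,cv); (15,12,cv); (16,7,cv); (16,12,cv); (16,13,cv); (17,11,cv); (17,12,cv); (17,13,cv)
step 2: rule r1; match: 0->10, 1->1, 2->2, 3->4; deleted nodes 10; deleted edges (10,1,cv); (10,2,cv); (10,4,cv); added nodes 18, 19, 20, 21, 22, 23, 24; added edges (21,1,cv); (21,18,cv); (21,20,cv); (22,2,cv); (22,18,cv); (22,19,cv); (23,4,cv); (23,19,cv); (23,20,cv); (24,18,cv); (24,19,cv); (24,20,cv); result: nodes: 0:V, 1:V, 2:V, 3:V, 4:V, 5:V, 7:V, 9:T, 11:V, 12:V, 13:V, 14:T, 15:T, 16:T, 17:T, 18:V, 19:V, 20:V, 21:T, 22:T, 23:T, 24:T edges: (9,0,cv); (9,0,cvk); (9,3,cv); (9,7,cv); (14,2,cv); (14,11,cv); (14,13,cv); (15,3,cv); (15,11,cv); (15,12,cv); (16,7,cv); (16,12,cv); (16,13,cv); (17,11,cv); (17,12,cv); (17,13,cv); (21,1,cv); (21,18,cv); (21,20,cv); (22,2,cv); (22,18,cv); (22,19,cv); (23,4,cv); (23,19,cv); (23,20,cv); (24,18,cv); (24,19,cv); (24,20,cv)
final:
nodes: 0:V, 1:V, 2:V, 3:V, 4:V, 5:V, 7:V, 9:T, 11:V, 12:V, 13:V, 14:T, 15:T, 16:T, 17:T, 18:V, 19:V, 20:V, 21:T, 22:T, 23:T, 24:T
edges: (9,0,cv); (9,0,cvk); (9,3,cv); (9,7,cv); (14,2,cv); (14,11,cv); (14,13,cv); (15,3,cv); (15,11,cv); (15,12,cv); (16,7,cv); (16,12,cv); (16,13,cv); (17,11,cv); (17,12,cv); (17,13,cv); (21,1,cv); (21,18,cv); (21,20,cv); (22,2,cv); (22,18,cv); (22,19,cv); (23,4,cv); (23,19,cv); (23,20,cv); (24,18,cv); (24,19,cv); (24,20,cv)


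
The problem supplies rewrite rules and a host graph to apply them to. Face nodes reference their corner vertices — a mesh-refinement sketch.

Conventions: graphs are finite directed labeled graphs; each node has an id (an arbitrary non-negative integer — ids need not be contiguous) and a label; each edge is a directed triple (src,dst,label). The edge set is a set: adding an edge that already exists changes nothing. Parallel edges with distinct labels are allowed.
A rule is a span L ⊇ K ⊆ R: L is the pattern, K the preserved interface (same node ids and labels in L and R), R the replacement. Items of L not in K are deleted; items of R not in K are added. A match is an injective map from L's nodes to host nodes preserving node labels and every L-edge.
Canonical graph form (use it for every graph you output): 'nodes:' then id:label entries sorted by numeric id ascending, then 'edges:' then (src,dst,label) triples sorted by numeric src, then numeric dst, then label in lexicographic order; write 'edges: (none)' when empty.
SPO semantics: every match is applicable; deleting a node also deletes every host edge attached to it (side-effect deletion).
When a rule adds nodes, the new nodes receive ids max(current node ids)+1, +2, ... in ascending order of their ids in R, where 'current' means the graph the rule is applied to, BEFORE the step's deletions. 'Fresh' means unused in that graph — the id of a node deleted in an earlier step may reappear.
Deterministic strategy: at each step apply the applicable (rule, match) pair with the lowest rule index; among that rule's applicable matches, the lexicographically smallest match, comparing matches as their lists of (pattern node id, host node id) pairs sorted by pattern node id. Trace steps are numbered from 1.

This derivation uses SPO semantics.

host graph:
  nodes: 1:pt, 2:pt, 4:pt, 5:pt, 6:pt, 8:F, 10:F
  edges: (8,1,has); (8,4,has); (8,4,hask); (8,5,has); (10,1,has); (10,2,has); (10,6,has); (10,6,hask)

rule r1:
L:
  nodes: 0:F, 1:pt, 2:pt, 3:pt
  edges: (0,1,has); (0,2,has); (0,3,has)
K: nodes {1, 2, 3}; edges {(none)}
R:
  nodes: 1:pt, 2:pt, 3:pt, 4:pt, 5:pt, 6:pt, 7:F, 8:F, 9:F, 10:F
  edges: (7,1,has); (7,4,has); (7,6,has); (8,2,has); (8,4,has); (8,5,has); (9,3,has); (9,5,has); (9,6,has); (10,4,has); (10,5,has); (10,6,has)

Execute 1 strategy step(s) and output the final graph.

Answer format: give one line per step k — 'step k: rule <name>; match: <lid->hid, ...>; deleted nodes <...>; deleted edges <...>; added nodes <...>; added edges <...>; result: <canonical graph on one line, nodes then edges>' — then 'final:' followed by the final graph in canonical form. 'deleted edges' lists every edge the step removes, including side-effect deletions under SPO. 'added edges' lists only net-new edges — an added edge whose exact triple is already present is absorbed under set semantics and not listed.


step 1: rule r1; match: 0->8, 1->1, 2->4, 3->5; deleted nodes 8; deleted edges (8,1,has); (8,4,has); (8,4,hask); (8,5,has); added nodes 11, 12, 13, 14, 15, 16, 17; added edges (14,1,has); (14,11,has); (14,13,has); (15,4,has); (15,11,has); (15,12,has); (16,5,has); (16,12,has); (16,13,has); (17,11,has); (17,12,has); (17,13,has); result: nodes: 1:pt, 2:pt, 4:pt, 5:pt, 6:pt, 10:F, 11:pt, 12:pt, 13:pt, 14:F, 15:F, 16:F, 17:F edges: (10,1,has); (10,2,has); (10,6,has); (10,6,hask); (14,1,has); (14,11,has); (14,13,has); (15,4,has); (15,11,has); (15,12,has); (16,5,has); (16,12,has); (16,13,has); (17,11,has); (17,12,has); (17,13,has)
final:
nodes: 1:pt, 2:pt, 4:pt, 5:pt, 6:pt, 10:F, 11:pt, 12:pt, 13:pt, 14:F, 15:F, 16:F, 17:F
edges: (10,1,has); (10,2,has); (10,6,has); (10,6,hask); (14,1,has); (14,11,has); (14,13,has); (15,4,has); (15,11,has); (15,12,has); (16,5,has); (16,12,has); (16,13,has); (17,11,has); (17,12,has); (17,13,has)


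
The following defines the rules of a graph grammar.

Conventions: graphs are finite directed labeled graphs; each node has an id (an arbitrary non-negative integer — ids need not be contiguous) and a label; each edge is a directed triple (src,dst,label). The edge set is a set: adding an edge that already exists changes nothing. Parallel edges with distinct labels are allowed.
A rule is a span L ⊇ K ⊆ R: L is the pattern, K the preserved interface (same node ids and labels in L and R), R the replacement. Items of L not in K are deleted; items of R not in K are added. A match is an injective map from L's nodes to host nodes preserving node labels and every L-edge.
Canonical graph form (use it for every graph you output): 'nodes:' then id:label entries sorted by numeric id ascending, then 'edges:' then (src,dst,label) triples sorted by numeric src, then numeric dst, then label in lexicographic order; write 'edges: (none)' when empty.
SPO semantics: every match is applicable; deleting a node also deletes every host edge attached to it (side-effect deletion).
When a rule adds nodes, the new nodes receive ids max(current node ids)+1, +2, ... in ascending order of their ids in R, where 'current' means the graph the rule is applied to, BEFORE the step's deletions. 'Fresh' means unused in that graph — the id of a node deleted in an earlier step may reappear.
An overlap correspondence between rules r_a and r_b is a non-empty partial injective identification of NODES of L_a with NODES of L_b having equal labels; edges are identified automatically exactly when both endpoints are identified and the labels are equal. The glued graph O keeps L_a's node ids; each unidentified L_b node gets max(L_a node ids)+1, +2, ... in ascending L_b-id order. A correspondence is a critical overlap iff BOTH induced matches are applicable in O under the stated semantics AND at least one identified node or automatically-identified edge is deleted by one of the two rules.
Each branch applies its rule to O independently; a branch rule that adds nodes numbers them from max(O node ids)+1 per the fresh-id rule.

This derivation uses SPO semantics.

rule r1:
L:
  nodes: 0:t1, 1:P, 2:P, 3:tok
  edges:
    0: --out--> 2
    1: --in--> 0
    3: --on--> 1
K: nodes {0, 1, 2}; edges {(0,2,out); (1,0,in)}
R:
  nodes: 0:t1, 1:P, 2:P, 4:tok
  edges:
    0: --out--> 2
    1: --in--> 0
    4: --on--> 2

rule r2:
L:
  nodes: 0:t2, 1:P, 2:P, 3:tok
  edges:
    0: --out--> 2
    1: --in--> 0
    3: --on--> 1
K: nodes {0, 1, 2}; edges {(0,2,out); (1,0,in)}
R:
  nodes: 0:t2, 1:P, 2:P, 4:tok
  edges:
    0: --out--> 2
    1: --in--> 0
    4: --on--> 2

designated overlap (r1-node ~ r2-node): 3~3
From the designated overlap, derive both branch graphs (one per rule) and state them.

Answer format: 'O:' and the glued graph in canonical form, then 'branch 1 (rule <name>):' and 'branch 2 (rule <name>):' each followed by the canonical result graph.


O:
nodes: 0:t1, 1:P, 2:P, 3:tok, 4:t2, 5:P, 6:P
edges: (0,2,out); (1,0,in); (3,1,on); (3,5,on); (4,6,out); (5,4,in)
branch 1 (rule r1):
nodes: 0:t1, 1:P, 2:P, 4:t2, 5:P, 6:P, 7:tok
edges: (0,2,out); (1,0,in); (4,6,out); (5,4,in); (7,2,on)
branch 2 (rule r2):
nodes: 0:t1, 1:P, 2:P, 4:t2, 5:P, 6:P, 7:tok
edges: (0,2,out); (1,0,in); (4,6,out); (5,4,in); (7,6,on)


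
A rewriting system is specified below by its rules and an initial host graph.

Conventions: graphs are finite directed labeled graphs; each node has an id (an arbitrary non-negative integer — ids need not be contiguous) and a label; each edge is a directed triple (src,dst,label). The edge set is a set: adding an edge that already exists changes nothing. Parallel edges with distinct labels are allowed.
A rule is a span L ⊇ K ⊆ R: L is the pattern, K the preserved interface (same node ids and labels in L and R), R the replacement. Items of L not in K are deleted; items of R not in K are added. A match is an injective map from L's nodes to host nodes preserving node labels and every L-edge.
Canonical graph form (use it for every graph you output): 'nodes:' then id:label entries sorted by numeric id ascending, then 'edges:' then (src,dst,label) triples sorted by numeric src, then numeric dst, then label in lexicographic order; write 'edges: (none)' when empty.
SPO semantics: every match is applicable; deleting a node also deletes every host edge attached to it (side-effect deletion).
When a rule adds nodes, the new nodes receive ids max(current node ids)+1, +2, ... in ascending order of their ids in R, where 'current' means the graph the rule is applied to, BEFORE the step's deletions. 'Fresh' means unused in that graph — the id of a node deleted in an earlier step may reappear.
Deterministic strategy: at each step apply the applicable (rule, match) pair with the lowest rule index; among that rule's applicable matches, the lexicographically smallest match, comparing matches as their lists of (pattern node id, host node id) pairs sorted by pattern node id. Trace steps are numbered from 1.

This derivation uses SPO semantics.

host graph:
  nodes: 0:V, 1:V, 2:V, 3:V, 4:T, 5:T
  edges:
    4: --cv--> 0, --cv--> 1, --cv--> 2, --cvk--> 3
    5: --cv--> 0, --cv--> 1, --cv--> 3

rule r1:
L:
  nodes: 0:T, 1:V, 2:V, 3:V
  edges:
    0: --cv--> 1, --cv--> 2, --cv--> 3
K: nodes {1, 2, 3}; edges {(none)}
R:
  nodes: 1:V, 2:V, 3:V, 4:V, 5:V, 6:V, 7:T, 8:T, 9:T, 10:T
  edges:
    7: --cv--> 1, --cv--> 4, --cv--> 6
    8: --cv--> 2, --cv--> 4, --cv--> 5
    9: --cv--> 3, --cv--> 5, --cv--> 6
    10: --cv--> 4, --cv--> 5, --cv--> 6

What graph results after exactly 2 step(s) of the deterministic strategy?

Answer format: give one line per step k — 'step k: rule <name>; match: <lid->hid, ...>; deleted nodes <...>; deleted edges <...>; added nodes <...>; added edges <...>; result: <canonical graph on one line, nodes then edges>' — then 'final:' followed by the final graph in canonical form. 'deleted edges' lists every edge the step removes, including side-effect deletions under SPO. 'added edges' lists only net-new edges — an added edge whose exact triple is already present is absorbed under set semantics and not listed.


step 1: rule r1; match: 0->4, 1->0, 2->1, 3->2; deleted nodes 4; deleted edges (4,0,cv); (4,1,cv); (4,2,cv); (4,3,cvk); added nodes 6, 7, 8, 9, 10, 11, 12; added edges (9,0,cv); (9,6,cv); (9,8,cv); (10,1,cv); (10,6,cv); (10,7,cv); (11,2,cv); (11,7,cv); (11,8,cv); (12,6,cv); (12,7,cv); (12,8,cv); result: nodes: 0:V, 1:V, 2:V, 3:V, 5:T, 6:V, 7:V, 8:V, 9:T, 10:T, 11:T, 12:T edges: (5,0,cv); (5,1,cv); (5,3,cv); (9,0,cv); (9,6,cv); (9,8,cv); (10,1,cv); (10,6,cv); (10,7,cv); (11,2,cv); (11,7,cv); (11,8,cv); (12,6,cv); (12,7,cv); (12,8,cv)
step 2: rule r1; match: 0->5, 1->0, 2->1, 3->3; deleted nodes 5; deleted edges (5,0,cv); (5,1,cv); (5,3,cv); added nodes 13, 14, 15, 16, 17, 18, 19; added edges (16,0,cv); (16,13,cv); (16,15,cv); (17,1,cv); (17,13,cv); (17,14,cv); (18,3,cv); (18,14,cv); (18,15,cv); (19,13,cv); (19,14,cv); (19,15,cv); result: nodes: 0:V, 1:V, 2:V, 3:V, 6:V, 7:V, 8:V, 9:T, 10:T, 11:T, 12:T, 13:V, 14:V, 15:V, 16:T, 17:T, 18:T, 19:T edges: (9,0,cv); (9,6,cv); (9,8,cv); (10,1,cv); (10,6,cv); (10,7,cv); (11,2,cv); (11,7,cv); (11,8,cv); (12,6,cv); (12,7,cv); (12,8,cv); (16,0,cv); (16,13,cv); (16,15,cv); (17,1,cv); (17,13,cv); (17,14,cv); (18,3,cv); (18,14,cv); (18,15,cv); (19,13,cv); (19,14,cv); (19,15,cv)
final:
nodes: 0:V, 1:V, 2:V, 3:V, 6:V, 7:V, 8:V, 9:T, 10:T, 11:T, 12:T, 13:V, 14:V, 15:V, 16:T, 17:T, 18:T, 19:T
edges: (9,0,cv); (9,6,cv); (9,8,cv); (10,1,cv); (10,6,cv); (10,7,cv); (11,2,cv); (11,7,cv); (11,8,cv); (12,6,cv); (12,7,cv); (12,8,cv); (16,0,cv); (16,13,cv); (16,15,cv); (17,1,cv); (17,13,cv); (17,14,cv); (18,3,cv); (18,14,cv); (18,15,cv); (19,13,cv); (19,14,cv); (19,15,cv)


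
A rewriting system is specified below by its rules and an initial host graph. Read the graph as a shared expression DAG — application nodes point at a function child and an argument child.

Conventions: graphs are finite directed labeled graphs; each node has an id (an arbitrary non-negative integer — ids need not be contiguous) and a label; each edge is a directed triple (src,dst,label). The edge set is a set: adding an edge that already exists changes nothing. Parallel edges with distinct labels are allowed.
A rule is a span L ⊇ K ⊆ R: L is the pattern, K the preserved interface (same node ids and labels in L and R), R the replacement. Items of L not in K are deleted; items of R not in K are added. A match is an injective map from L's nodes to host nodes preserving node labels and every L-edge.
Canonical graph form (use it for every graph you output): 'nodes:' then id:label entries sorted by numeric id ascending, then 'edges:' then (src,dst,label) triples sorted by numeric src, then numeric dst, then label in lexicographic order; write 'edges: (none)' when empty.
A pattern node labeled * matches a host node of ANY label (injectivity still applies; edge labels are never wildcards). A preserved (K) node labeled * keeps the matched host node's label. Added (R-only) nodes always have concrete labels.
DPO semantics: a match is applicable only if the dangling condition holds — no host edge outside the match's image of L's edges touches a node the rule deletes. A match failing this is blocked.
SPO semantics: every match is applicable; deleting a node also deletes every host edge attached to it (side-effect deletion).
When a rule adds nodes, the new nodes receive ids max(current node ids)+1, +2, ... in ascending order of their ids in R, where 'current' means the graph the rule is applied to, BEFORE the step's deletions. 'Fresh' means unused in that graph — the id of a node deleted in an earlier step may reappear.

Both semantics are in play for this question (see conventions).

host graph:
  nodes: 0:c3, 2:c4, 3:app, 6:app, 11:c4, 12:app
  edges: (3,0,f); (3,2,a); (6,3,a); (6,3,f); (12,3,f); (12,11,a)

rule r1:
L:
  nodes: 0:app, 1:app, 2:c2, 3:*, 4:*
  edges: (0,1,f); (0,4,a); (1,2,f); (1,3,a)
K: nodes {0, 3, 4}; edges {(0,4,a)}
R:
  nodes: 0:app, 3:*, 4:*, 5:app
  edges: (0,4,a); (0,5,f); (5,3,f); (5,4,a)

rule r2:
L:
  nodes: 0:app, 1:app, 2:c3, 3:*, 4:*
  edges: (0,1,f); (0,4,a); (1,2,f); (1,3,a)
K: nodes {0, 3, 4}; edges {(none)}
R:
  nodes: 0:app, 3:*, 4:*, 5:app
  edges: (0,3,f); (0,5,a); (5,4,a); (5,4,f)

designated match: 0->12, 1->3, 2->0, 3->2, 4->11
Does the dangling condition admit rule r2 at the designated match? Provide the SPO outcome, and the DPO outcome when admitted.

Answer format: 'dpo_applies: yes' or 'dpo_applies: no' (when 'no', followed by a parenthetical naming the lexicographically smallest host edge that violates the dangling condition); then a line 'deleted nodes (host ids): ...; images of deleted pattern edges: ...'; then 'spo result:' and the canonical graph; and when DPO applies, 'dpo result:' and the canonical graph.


dpo_applies: no
(the rule deletes node 3, which keeps host edge (6,3,a) outside the match image — the dangling condition fails, DPO blocks; SPO proceeds and side-deletes such edges)
deleted nodes (host ids): 0, 3; images of deleted pattern edges: (3,0,f); (3,2,a); (12,3,f); (12,11,a)
spo result:
nodes: 2:c4, 6:app, 11:c4, 12:app, 13:app
edges: (12,2,f); (12,13,a); (13,11,a); (13,11,f)


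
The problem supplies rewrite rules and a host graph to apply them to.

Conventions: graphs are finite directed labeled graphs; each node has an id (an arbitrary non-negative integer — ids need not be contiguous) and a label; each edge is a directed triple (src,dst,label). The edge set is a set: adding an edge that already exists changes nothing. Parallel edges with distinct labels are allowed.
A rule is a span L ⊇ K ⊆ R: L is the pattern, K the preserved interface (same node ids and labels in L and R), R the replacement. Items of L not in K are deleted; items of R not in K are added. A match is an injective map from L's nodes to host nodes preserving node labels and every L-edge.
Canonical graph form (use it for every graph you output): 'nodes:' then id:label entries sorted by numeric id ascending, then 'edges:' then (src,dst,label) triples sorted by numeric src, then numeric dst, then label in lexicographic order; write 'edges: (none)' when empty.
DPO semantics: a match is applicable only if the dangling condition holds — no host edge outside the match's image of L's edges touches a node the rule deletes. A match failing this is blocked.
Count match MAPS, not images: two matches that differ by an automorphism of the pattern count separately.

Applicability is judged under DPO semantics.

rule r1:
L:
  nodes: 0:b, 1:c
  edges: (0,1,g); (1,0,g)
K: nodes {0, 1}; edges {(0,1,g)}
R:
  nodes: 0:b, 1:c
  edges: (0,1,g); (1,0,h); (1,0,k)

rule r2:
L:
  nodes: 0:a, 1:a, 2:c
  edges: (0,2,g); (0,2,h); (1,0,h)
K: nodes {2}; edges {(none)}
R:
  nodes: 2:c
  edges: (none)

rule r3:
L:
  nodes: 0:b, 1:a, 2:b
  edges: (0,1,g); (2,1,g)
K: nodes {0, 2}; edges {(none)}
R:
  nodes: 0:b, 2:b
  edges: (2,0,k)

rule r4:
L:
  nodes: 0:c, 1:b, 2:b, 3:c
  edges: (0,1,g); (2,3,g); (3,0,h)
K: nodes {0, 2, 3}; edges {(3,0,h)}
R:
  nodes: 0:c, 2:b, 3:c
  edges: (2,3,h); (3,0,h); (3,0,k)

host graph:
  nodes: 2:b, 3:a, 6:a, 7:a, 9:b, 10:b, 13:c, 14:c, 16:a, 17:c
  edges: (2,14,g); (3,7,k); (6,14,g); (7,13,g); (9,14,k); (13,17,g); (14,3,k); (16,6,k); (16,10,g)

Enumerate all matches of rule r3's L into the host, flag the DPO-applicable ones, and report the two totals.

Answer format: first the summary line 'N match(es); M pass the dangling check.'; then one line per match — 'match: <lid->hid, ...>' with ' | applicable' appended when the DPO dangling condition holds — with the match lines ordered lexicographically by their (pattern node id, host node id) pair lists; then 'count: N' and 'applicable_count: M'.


0 match(es); 0 pass the dangling check.
count: 0
applicable_count: 0


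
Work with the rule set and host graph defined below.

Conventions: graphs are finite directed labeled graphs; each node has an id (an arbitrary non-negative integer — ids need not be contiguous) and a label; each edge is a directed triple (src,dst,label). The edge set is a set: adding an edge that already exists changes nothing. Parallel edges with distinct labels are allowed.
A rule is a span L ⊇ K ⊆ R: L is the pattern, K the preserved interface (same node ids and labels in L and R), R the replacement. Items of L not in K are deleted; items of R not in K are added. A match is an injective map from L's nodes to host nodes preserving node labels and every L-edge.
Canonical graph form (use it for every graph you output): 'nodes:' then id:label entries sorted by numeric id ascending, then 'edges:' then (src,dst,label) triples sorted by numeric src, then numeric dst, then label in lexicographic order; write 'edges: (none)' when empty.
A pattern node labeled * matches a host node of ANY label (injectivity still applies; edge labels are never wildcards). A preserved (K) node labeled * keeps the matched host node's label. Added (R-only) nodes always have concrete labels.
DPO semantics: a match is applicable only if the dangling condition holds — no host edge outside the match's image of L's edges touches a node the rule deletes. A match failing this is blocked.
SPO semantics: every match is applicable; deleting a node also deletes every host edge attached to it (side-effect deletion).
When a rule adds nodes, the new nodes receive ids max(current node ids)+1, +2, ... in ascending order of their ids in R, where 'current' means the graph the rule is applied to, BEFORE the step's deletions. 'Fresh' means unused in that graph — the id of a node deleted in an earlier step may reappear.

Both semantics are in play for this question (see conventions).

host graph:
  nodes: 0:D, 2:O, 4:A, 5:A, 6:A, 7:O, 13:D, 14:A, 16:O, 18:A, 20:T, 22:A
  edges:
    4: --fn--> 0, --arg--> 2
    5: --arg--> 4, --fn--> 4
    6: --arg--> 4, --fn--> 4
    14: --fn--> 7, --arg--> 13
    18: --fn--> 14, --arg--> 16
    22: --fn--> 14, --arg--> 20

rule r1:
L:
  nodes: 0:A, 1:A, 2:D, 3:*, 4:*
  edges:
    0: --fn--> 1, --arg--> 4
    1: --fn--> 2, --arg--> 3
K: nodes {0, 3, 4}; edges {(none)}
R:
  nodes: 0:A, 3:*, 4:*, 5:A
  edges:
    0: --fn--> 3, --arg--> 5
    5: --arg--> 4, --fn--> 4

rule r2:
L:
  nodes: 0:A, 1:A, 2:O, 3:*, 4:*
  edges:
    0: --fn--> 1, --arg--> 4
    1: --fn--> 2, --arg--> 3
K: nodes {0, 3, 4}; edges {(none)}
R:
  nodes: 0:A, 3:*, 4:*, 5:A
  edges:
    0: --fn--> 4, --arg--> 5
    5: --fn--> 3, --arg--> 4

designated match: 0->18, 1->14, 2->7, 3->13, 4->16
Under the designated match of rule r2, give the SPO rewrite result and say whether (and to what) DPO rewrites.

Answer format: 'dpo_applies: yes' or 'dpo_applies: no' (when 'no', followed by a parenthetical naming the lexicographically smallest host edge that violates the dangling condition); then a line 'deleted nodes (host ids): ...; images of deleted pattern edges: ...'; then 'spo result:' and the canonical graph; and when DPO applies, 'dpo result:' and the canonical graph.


dpo_applies: no
(the rule deletes node 14, which keeps host edge (22,14,fn) outside the match image — the dangling condition fails, DPO blocks; SPO proceeds and side-deletes such edges)
deleted nodes (host ids): 7, 14; images of deleted pattern edges: (14,7,fn); (14,13,arg); (18,14,fn); (18,16,arg)
spo result:
nodes: 0:D, 2:O, 4:A, 5:A, 6:A, 13:D, 16:O, 18:A, 20:T, 22:A, 23:A
edges: (4,0,fn); (4,2,arg); (5,4,arg); (5,4,fn); (6,4,arg); (6,4,fn); (18,16,fn); (18,23,arg); (22,20,arg); (23,13,fn); (23,16,arg)


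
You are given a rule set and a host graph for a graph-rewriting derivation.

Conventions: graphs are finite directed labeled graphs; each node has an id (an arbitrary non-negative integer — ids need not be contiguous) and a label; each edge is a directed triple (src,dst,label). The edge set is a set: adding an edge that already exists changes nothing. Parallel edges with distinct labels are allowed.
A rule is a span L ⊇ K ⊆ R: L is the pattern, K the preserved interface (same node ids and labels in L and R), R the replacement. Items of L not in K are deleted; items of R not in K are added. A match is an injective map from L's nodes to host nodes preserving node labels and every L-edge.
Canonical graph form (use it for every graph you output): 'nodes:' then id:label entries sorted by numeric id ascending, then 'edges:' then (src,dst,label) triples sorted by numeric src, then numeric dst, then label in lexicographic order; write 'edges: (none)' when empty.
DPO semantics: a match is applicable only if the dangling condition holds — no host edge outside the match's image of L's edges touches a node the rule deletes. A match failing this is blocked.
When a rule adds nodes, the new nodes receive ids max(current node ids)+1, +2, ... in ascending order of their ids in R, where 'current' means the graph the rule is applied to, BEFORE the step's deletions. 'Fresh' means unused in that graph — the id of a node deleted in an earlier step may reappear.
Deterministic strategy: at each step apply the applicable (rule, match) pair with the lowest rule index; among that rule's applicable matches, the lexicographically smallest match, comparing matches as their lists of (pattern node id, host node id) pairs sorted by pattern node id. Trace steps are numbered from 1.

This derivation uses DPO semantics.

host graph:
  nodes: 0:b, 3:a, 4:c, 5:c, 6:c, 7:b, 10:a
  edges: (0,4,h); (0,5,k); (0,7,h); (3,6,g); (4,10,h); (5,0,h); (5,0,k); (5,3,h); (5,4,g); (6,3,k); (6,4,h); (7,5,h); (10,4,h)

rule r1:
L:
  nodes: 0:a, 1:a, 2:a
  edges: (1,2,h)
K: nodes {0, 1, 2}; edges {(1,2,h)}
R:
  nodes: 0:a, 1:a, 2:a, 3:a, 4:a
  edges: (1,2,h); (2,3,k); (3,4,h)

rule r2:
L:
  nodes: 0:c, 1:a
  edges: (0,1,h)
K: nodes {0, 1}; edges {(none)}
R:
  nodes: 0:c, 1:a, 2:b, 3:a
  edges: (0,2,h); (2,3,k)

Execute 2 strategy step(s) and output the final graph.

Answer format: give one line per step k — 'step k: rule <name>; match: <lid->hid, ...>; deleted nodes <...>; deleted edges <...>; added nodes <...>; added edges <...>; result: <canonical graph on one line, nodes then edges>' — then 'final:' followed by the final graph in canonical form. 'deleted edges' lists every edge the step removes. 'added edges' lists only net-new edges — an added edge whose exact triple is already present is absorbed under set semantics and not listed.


step 1: rule r2; match: 0->4, 1->10; deleted nodes (none); deleted edges (4,10,h); added nodes 11, 12; added edges (4,11,h); (11,12,k); result: nodes: 0:b, 3:a, 4:c, 5:c, 6:c, 7:b, 10:a, 11:b, 12:a edges: (0,4,h); (0,5,k); (0,7,h); (3,6,g); (4,11,h); (5,0,h); (5,0,k); (5,3,h); (5,4,g); (6,3,k); (6,4,h); (7,5,h); (10,4,h); (11,12,k)
step 2: rule r2; match: 0->5, 1->3; deleted nodes (none); deleted edges (5,3,h); added nodes 13, 14; added edges (5,13,h); (13,14,k); result: nodes: 0:b, 3:a, 4:c, 5:c, 6:c, 7:b, 10:a, 11:b, 12:a, 13:b, 14:a edges: (0,4,h); (0,5,k); (0,7,h); (3,6,g); (4,11,h); (5,0,h); (5,0,k); (5,4,g); (5,13,h); (6,3,k); (6,4,h); (7,5,h); (10,4,h); (11,12,k); (13,14,k)
final:
nodes: 0:b, 3:a, 4:c, 5:c, 6:c, 7:b, 10:a, 11:b, 12:a, 13:b, 14:a
edges: (0,4,h); (0,5,k); (0,7,h); (3,6,g); (4,11,h); (5,0,h); (5,0,k); (5,4,g); (5,13,h); (6,3,k); (6,4,h); (7,5,h); (10,4,h); (11,12,k); (13,14,k)
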